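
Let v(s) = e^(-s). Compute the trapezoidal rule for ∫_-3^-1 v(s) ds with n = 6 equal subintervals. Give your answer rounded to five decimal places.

Δs = (-1 − (-3))/6 = 1/3.
v(-3) ≈ 20.08554, v(-8/3) ≈ 14.39192, v(-7/3) ≈ 10.31226, v(-2) ≈ 7.38906, v(-5/3) ≈ 5.29449, v(-4/3) ≈ 3.79367, v(-1) ≈ 2.71828.
T_6 = (Δs/2)·[v(s_0) + 2v(s_1) + ... + 2v(s_{5}) + v(s_6)].
Sum ≈ 17.52777.

17.52777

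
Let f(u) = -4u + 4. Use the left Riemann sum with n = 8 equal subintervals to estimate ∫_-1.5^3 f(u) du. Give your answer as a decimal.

9.5625

Δu = (3 − (-1.5))/8 = 0.5625.
Left endpoints: -1.5, -0.9375, -0.375, 0.1875, 0.75, 1.3125, 1.875, 2.4375.
f(-1.5) = 10, f(-0.9375) = 7.75, f(-0.375) = 5.5, f(0.1875) = 3.25, f(0.75) = 1, f(1.3125) = -1.25, f(1.875) = -3.5, f(2.4375) = -5.75.
Sum = Δu · [f(-1.5) + f(-0.9375) + f(-0.375) + ...].
Sum = 9.5625.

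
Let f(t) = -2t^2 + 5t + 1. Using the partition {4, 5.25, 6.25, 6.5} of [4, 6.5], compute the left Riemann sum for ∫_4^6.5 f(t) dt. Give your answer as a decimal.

Subinterval widths: 1.25, 1, 0.25.
Left endpoints: 4, 5.25, 6.25.
f(4) = -11, f(5.25) = -27.875, f(6.25) = -45.875.
Sum = Σ Δt_i · f(t_i).
Sum = -53.09375.

-53.09375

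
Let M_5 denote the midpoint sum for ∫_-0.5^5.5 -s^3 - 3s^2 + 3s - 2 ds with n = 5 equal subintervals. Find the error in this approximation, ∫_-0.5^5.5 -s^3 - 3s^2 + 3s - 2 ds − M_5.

-7.56

Exact integral: ∫_-0.5^5.5 f(s) ds = -362.25.
M_5 = -354.69.
Error = -362.25 − (-354.69) = -7.56.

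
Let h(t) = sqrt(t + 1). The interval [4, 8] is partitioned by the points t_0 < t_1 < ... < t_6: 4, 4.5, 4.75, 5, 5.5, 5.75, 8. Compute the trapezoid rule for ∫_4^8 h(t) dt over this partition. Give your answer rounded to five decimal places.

Subinterval widths: 0.5, 0.25, 0.25, 0.5, 0.25, 2.25.
h(4) ≈ 2.23607, h(4.5) ≈ 2.34521, h(4.75) ≈ 2.39792, h(5) ≈ 2.44949, h(5.5) ≈ 2.54951, h(5.75) ≈ 2.59808, h(8) ≈ 3.00000.
On each subinterval the trapezoid contributes (Δt_i/2)·[h(t_{i-1}) + h(t_i)].
Sum ≈ 10.53517.

10.53517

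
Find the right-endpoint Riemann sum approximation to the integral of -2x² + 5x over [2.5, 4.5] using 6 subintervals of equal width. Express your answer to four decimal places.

-18.4074

Δx = (4.5 − 2.5)/6 = 1/3.
Right endpoints: 17/6, 19/6, 3.5, 23/6, 25/6, 4.5.
f(17/6) = -17/9, f(19/6) = -38/9, f(3.5) = -7, f(23/6) = -92/9, f(25/6) = -125/9, f(4.5) = -18.
Sum = Δx · [f(17/6) + f(19/6) + f(3.5) + ...].
Sum ≈ -18.4074.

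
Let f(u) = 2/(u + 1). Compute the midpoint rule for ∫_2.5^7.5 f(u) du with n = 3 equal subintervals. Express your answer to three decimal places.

Δu = (7.5 − 2.5)/3 = 5/3.
Midpoints: 10/3, 5, 20/3.
f(10/3) = 6/13, f(5) = 1/3, f(20/3) = 6/23.
Sum = Δu · [f(10/3) + f(5) + f(20/3)].
Sum ≈ 1.760.

1.760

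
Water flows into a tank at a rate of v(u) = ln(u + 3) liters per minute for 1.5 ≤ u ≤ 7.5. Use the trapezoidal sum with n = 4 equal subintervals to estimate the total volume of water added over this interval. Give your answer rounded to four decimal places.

Δu = (7.5 − 1.5)/4 = 1.5.
v(1.5) ≈ 1.5041, v(3) ≈ 1.7918, v(4.5) ≈ 2.0149, v(6) ≈ 2.1972, v(7.5) ≈ 2.3514.
T_4 = (Δu/2)·[v(u_0) + 2v(u_1) + 2v(u_2) + 2v(u_3) + v(u_4)].
Sum ≈ 11.8974.

11.8974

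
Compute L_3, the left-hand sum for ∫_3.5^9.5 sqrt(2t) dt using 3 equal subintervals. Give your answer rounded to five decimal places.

Δt = (9.5 − 3.5)/3 = 2.
Left endpoints: 3.5, 5.5, 7.5.
f(3.5) ≈ 2.64575, f(5.5) ≈ 3.31662, f(7.5) ≈ 3.87298.
Sum = Δt · [f(3.5) + f(5.5) + f(7.5)].
Sum ≈ 19.67072.

19.67072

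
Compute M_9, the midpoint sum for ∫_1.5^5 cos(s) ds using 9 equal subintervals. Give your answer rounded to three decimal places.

Δs = (5 − 1.5)/9 = 7/18.
Midpoints: 61/36, 25/12, 89/36, 103/36, 3.25, 131/36, 145/36, 53/12, 173/36.
f(61/36) ≈ -0.123, f(25/12) ≈ -0.490, f(89/36) ≈ -0.784, f(103/36) ≈ -0.961, f(3.25) ≈ -0.994, f(131/36) ≈ -0.879, f(145/36) ≈ -0.632, f(53/12) ≈ -0.291, f(173/36) ≈ 0.093.
Sum = Δs · [f(61/36) + f(25/12) + f(89/36) + ...].
Sum ≈ -1.969.

-1.969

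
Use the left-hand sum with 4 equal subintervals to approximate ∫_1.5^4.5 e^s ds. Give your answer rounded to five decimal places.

57.43203

Δs = (4.5 − 1.5)/4 = 0.75.
Left endpoints: 1.5, 2.25, 3, 3.75.
f(1.5) ≈ 4.48169, f(2.25) ≈ 9.48774, f(3) ≈ 20.08554, f(3.75) ≈ 42.52108.
Sum = Δs · [f(1.5) + f(2.25) + f(3) + f(3.75)].
Sum ≈ 57.43203.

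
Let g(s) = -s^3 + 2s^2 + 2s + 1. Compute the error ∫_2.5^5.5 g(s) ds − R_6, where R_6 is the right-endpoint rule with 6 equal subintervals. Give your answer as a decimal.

25.4375

Exact integral: ∫_2.5^5.5 g(s) ds = -91.5.
R_6 = -116.9375.
Error = -91.5 − (-116.9375) = 25.4375.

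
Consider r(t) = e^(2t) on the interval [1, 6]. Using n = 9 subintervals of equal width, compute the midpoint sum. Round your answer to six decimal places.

77333.782812

Δt = (6 − 1)/9 = 5/9.
Midpoints: 23/18, 11/6, 43/18, 53/18, 3.5, 73/18, 83/18, 31/6, 103/18.
r(23/18) ≈ 12.878452, r(11/6) ≈ 39.121284, r(43/18) ≈ 118.839968, r(53/18) ≈ 361.003946, r(3.5) ≈ 1096.633158, r(73/18) ≈ 3331.277394, r(83/18) ≈ 10119.527198, r(31/6) ≈ 30740.409344, r(103/18) ≈ 93381.118318.
Sum = Δt · [r(23/18) + r(11/6) + r(43/18) + ...].
Sum ≈ 77333.782812.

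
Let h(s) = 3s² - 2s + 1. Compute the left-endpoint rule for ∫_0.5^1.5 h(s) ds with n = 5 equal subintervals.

Δs = (1.5 − 0.5)/5 = 0.2.
Left endpoints: 0.5, 0.7, 0.9, 1.1, 1.3.
h(0.5) = 0.75, h(0.7) = 1.07, h(0.9) = 1.63, h(1.1) = 2.43, h(1.3) = 3.47.
Sum = Δs · [h(0.5) + h(0.7) + h(0.9) + h(1.1) + h(1.3)].
Sum = 1.87.

1.87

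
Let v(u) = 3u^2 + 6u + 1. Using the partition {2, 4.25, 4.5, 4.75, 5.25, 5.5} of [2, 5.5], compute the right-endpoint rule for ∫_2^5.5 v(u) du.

Subinterval widths: 2.25, 0.25, 0.25, 0.5, 0.25.
Right endpoints: 4.25, 4.5, 4.75, 5.25, 5.5.
v(4.25) = 80.6875, v(4.5) = 88.75, v(4.75) = 97.1875, v(5.25) = 115.1875, v(5.5) = 124.75.
Sum = Σ Δu_i · v(u_i).
Sum = 316.8125.

316.8125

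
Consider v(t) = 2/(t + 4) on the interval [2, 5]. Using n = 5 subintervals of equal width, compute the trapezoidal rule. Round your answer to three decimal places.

0.812

Δt = (5 − 2)/5 = 0.6.
v(2) = 1/3, v(2.6) = 10/33, v(3.2) = 5/18, v(3.8) = 10/39, v(4.4) = 5/21, v(5) = 2/9.
T_5 = (Δt/2)·[v(t_0) + 2v(t_1) + ... + 2v(t_{4}) + v(t_5)].
Sum ≈ 0.812.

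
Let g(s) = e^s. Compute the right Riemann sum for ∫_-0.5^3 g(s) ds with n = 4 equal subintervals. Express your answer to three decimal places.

29.228

Δs = (3 − (-0.5))/4 = 0.875.
Right endpoints: 0.375, 1.25, 2.125, 3.
g(0.375) ≈ 1.455, g(1.25) ≈ 3.490, g(2.125) ≈ 8.373, g(3) ≈ 20.086.
Sum = Δs · [g(0.375) + g(1.25) + g(2.125) + g(3)].
Sum ≈ 29.228.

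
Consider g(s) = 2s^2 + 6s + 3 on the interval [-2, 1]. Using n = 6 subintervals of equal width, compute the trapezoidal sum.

Δs = (1 − (-2))/6 = 0.5.
g(-2) = -1, g(-1.5) = -1.5, g(-1) = -1, g(-0.5) = 0.5, g(0) = 3, g(0.5) = 6.5, g(1) = 11.
T_6 = (Δs/2)·[g(s_0) + 2g(s_1) + ... + 2g(s_{5}) + g(s_6)].
Sum = 6.25.

6.25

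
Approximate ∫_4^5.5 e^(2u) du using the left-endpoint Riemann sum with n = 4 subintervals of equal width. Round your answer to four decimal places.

Δu = (5.5 − 4)/4 = 0.375.
Left endpoints: 4, 4.375, 4.75, 5.125.
f(4) ≈ 2980.9580, f(4.375) ≈ 6310.6881, f(4.75) ≈ 13359.7268, f(5.125) ≈ 28282.5419.
Sum = Δu · [f(4) + f(4.375) + f(4.75) + f(5.125)].
Sum ≈ 19100.2181.

19100.2181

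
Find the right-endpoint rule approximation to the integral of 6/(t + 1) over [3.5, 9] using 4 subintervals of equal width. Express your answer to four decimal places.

Δt = (9 − 3.5)/4 = 1.375.
Right endpoints: 4.875, 6.25, 7.625, 9.
f(4.875) = 48/47, f(6.25) = 24/29, f(7.625) = 16/23, f(9) = 0.6.
Sum = Δt · [f(4.875) + f(6.25) + f(7.625) + f(9)].
Sum ≈ 4.3237.

4.3237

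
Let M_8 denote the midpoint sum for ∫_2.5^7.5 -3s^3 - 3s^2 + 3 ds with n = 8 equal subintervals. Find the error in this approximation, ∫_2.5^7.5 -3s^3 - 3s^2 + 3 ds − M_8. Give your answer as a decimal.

Exact integral: ∫_2.5^7.5 f(s) ds = -2735.
M_8 = -2727.1875.
Error = -2735 − (-2727.1875) = -7.8125.

-7.8125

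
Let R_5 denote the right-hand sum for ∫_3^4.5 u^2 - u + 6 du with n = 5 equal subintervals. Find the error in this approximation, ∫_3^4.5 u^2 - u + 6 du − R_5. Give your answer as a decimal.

Exact integral: ∫_3^4.5 f(u) du = 24.75.
R_5 = 26.235.
Error = 24.75 − 26.235 = -1.485.

-1.485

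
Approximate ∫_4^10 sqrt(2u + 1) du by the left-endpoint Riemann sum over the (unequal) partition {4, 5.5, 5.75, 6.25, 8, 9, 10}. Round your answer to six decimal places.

22.045708

Subinterval widths: 1.5, 0.25, 0.5, 1.75, 1, 1.
Left endpoints: 4, 5.5, 5.75, 6.25, 8, 9.
f(4) ≈ 3.000000, f(5.5) ≈ 3.464102, f(5.75) ≈ 3.535534, f(6.25) ≈ 3.674235, f(8) ≈ 4.123106, f(9) ≈ 4.358899.
Sum = Σ Δu_i · f(u_i).
Sum ≈ 22.045708.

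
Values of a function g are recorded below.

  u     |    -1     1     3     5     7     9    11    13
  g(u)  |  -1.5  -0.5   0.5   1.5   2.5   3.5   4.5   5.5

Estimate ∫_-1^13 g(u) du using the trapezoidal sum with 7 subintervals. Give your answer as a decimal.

28

Δu = 2.
T_7 = (2/2)·[(-1.5) + 2·(-0.5) + 2·0.5 + 2·1.5 + 2·2.5 + 2·3.5 + 2·4.5 + 5.5] = 28.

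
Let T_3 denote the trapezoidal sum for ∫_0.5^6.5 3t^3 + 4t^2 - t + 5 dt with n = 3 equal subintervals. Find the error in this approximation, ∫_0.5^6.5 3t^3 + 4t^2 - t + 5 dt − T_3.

Exact integral: ∫_0.5^6.5 f(t) dt = 1713.75.
T_3 = 1855.75.
Error = 1713.75 − 1855.75 = -142.

-142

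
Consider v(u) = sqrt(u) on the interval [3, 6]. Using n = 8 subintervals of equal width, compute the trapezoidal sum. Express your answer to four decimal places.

Δu = (6 − 3)/8 = 0.375.
v(3) ≈ 1.7321, v(3.375) ≈ 1.8371, v(3.75) ≈ 1.9365, v(4.125) ≈ 2.0310, v(4.5) ≈ 2.1213, v(4.875) ≈ 2.2079, v(5.25) ≈ 2.2913, v(5.625) ≈ 2.3717, v(6) ≈ 2.4495.
T_8 = (Δu/2)·[v(u_0) + 2v(u_1) + ... + 2v(u_{7}) + v(u_8)].
Sum ≈ 6.3329.

6.3329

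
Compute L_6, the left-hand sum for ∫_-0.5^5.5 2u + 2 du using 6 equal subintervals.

36

Δu = (5.5 − (-0.5))/6 = 1.
Left endpoints: -0.5, 0.5, 1.5, 2.5, 3.5, 4.5.
f(-0.5) = 1, f(0.5) = 3, f(1.5) = 5, f(2.5) = 7, f(3.5) = 9, f(4.5) = 11.
Sum = Δu · [f(-0.5) + f(0.5) + f(1.5) + ...].
Sum = 36.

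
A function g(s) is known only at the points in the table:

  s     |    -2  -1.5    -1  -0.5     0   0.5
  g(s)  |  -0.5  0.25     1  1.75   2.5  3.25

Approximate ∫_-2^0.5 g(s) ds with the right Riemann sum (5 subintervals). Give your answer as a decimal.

Δs = 0.5.
Sum = 0.5·[0.25 + 1 + 1.75 + 2.5 + 3.25] = 4.375.

4.375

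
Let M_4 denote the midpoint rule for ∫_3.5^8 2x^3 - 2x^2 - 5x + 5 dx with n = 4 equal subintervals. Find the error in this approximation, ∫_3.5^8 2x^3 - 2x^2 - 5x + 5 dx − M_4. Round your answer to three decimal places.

15.425

Exact integral: ∫_3.5^8 f(x) dx = 1553.34375.
M_4 ≈ 1537.91895.
Error ≈ 1553.34375 − 1537.91895 ≈ 15.425.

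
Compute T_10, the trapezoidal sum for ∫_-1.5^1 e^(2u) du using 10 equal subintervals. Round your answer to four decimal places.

3.7458

Δu = (1 − (-1.5))/10 = 0.25.
f(-1.5) ≈ 0.0498, f(-1.25) ≈ 0.0821, f(-1) ≈ 0.1353, f(-0.75) ≈ 0.2231, f(-0.5) ≈ 0.3679, f(-0.25) ≈ 0.6065, f(0) ≈ 1.0000, f(0.25) ≈ 1.6487, f(0.5) ≈ 2.7183, f(0.75) ≈ 4.4817, f(1) ≈ 7.3891.
T_10 = (Δu/2)·[f(u_0) + 2f(u_1) + ... + 2f(u_{9}) + f(u_10)].
Sum ≈ 3.7458.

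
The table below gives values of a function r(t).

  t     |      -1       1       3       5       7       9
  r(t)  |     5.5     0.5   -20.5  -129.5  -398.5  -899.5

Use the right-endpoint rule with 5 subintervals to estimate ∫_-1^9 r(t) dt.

-2895

Δt = 2.
Sum = 2·[0.5 + (-20.5) + (-129.5) + (-398.5) + (-899.5)] = -2895.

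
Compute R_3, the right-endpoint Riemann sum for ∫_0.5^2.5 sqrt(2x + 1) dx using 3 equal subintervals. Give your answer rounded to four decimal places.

Δx = (2.5 − 0.5)/3 = 2/3.
Right endpoints: 7/6, 11/6, 2.5.
f(7/6) ≈ 1.8257, f(11/6) ≈ 2.1602, f(2.5) ≈ 2.4495.
Sum = Δx · [f(7/6) + f(11/6) + f(2.5)].
Sum ≈ 4.2903.

4.2903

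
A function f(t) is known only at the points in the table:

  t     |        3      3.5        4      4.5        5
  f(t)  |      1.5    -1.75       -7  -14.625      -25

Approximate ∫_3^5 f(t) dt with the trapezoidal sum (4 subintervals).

-17.5625

Δt = 0.5.
T_4 = (0.5/2)·[1.5 + 2·(-1.75) + 2·(-7) + 2·(-14.625) + (-25)] = -17.5625.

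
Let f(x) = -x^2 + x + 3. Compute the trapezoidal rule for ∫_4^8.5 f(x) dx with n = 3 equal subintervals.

Δx = (8.5 − 4)/3 = 1.5.
f(4) = -9, f(5.5) = -21.75, f(7) = -39, f(8.5) = -60.75.
T_3 = (Δx/2)·[f(x_0) + 2f(x_1) + 2f(x_2) + f(x_3)].
Sum = -143.4375.

-143.4375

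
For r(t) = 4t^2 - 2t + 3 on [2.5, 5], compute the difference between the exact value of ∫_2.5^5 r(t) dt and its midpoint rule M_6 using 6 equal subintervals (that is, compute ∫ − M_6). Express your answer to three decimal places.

0.145

Exact integral: ∫_2.5^5 r(t) dt ≈ 134.58333.
M_6 ≈ 134.43866.
Error ≈ 134.58333 − 134.43866 ≈ 0.145.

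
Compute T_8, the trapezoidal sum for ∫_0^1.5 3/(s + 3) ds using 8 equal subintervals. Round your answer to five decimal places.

1.21694

Δs = (1.5 − 0)/8 = 0.1875.
f(0) = 1, f(0.1875) = 16/17, f(0.375) = 8/9, f(0.5625) = 16/19, f(0.75) = 0.8, f(0.9375) = 16/21, f(1.125) = 8/11, f(1.3125) = 16/23, f(1.5) = 2/3.
T_8 = (Δs/2)·[f(s_0) + 2f(s_1) + ... + 2f(s_{7}) + f(s_8)].
Sum ≈ 1.21694.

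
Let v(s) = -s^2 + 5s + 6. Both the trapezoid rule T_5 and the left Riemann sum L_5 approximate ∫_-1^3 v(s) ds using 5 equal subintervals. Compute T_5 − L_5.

T_5 = 34.24.
L_5 = 29.44.
T_5 − L_5 = 4.8.

4.8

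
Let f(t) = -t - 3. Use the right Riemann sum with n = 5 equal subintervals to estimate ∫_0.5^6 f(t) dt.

-37.4

Δt = (6 − 0.5)/5 = 1.1.
Right endpoints: 1.6, 2.7, 3.8, 4.9, 6.
f(1.6) = -4.6, f(2.7) = -5.7, f(3.8) = -6.8, f(4.9) = -7.9, f(6) = -9.
Sum = Δt · [f(1.6) + f(2.7) + f(3.8) + f(4.9) + f(6)].
Sum = -37.4.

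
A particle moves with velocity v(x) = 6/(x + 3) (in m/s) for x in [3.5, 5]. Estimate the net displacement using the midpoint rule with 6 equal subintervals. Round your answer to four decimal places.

Δx = (5 − 3.5)/6 = 0.25.
Midpoints: 3.625, 3.875, 4.125, 4.375, 4.625, 4.875.
v(3.625) = 48/53, v(3.875) = 48/55, v(4.125) = 16/19, v(4.375) = 48/59, v(4.625) = 48/61, v(4.875) = 16/21.
Sum = Δx · [v(3.625) + v(3.875) + v(4.125) + ...].
Sum ≈ 1.2457.

1.2457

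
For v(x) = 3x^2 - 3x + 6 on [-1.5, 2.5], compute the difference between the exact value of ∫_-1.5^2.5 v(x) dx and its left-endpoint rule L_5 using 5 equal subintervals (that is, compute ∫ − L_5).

Exact integral: ∫_-1.5^2.5 v(x) dx = 37.
L_5 = 38.28.
Error = 37 − 38.28 = -1.28.

-1.28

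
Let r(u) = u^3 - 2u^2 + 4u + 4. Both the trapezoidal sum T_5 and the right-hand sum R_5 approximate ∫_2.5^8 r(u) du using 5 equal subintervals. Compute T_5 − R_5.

-221.58125

T_5 = 836.06875.
R_5 = 1057.65.
T_5 − R_5 = -221.58125.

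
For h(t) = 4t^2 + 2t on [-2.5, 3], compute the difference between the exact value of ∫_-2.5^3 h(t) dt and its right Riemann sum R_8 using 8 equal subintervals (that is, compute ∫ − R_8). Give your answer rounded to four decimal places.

-9.2956

Exact integral: ∫_-2.5^3 h(t) dt ≈ 59.583333.
R_8 = 68.87890625.
Error ≈ 59.583333 − 68.87890625 ≈ -9.2956.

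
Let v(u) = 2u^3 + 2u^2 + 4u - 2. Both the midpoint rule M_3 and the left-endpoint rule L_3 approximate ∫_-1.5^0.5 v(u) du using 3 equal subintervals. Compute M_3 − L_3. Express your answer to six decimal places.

3.888889

M_3 ≈ -8.09259259.
L_3 ≈ -11.98148148.
M_3 − L_3 ≈ 3.888889.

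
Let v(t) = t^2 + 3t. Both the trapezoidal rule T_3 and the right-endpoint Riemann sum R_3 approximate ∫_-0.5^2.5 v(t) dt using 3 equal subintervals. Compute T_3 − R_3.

T_3 = 14.75.
R_3 = 22.25.
T_3 − R_3 = -7.5.

-7.5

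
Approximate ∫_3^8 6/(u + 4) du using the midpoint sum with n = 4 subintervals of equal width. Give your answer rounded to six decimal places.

Δu = (8 − 3)/4 = 1.25.
Midpoints: 3.625, 4.875, 6.125, 7.375.
f(3.625) = 48/61, f(4.875) = 48/71, f(6.125) = 16/27, f(7.375) = 48/91.
Sum = Δu · [f(3.625) + f(4.875) + f(6.125) + f(7.375)].
Sum ≈ 3.228758.

3.228758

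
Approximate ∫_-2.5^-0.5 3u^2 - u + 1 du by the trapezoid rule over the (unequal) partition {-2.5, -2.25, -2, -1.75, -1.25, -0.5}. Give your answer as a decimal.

20.796875

Subinterval widths: 0.25, 0.25, 0.25, 0.5, 0.75.
f(-2.5) = 22.25, f(-2.25) = 18.4375, f(-2) = 15, f(-1.75) = 11.9375, f(-1.25) = 6.9375, f(-0.5) = 2.25.
On each subinterval the trapezoid contributes (Δu_i/2)·[f(u_{i-1}) + f(u_i)].
Sum = 20.796875.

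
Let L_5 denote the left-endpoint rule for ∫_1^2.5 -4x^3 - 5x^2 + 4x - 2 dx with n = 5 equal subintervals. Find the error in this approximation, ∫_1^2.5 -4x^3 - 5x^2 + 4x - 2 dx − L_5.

-11.2275

Exact integral: ∫_1^2.5 f(x) dx = -54.9375.
L_5 = -43.71.
Error = -54.9375 − (-43.71) = -11.2275.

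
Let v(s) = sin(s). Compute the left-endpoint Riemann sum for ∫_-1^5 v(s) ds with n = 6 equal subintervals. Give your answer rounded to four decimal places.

Δs = (5 − (-1))/6 = 1.
Left endpoints: -1, 0, 1, 2, 3, 4.
v(-1) ≈ -0.8415, v(0) ≈ 0.0000, v(1) ≈ 0.8415, v(2) ≈ 0.9093, v(3) ≈ 0.1411, v(4) ≈ -0.7568.
Sum = Δs · [v(-1) + v(0) + v(1) + ...].
Sum ≈ 0.2936.

0.2936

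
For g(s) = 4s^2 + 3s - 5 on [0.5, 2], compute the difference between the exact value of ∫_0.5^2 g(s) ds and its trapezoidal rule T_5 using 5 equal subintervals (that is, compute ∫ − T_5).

-0.09

Exact integral: ∫_0.5^2 g(s) ds = 8.625.
T_5 = 8.715.
Error = 8.625 − 8.715 = -0.09.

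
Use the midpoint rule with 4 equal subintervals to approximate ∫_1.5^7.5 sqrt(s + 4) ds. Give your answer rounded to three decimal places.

Δs = (7.5 − 1.5)/4 = 1.5.
Midpoints: 2.25, 3.75, 5.25, 6.75.
f(2.25) ≈ 2.500, f(3.75) ≈ 2.784, f(5.25) ≈ 3.041, f(6.75) ≈ 3.279.
Sum = Δs · [f(2.25) + f(3.75) + f(5.25) + f(6.75)].
Sum ≈ 17.406.

17.406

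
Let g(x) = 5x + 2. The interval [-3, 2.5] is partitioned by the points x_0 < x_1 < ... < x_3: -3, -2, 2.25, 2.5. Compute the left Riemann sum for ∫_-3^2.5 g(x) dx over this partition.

-43.6875

Subinterval widths: 1, 4.25, 0.25.
Left endpoints: -3, -2, 2.25.
g(-3) = -13, g(-2) = -8, g(2.25) = 13.25.
Sum = Σ Δx_i · g(x_i).
Sum = -43.6875.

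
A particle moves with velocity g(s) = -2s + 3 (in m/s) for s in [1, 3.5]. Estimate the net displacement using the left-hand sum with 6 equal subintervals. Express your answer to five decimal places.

-2.70833

Δs = (3.5 − 1)/6 = 5/12.
Left endpoints: 1, 17/12, 11/6, 2.25, 8/3, 37/12.
g(1) = 1, g(17/12) = 1/6, g(11/6) = -2/3, g(2.25) = -1.5, g(8/3) = -7/3, g(37/12) = -19/6.
Sum = Δs · [g(1) + g(17/12) + g(11/6) + ...].
Sum ≈ -2.70833.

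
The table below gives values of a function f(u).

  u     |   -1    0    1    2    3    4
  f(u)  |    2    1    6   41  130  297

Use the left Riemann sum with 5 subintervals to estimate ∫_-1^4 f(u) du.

180

Δu = 1.
Sum = 1·[2 + 1 + 6 + 41 + 130] = 180.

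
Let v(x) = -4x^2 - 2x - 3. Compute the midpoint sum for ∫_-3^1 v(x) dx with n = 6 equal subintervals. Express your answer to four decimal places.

Δx = (1 − (-3))/6 = 2/3.
Midpoints: -8/3, -2, -4/3, -2/3, 0, 2/3.
v(-8/3) = -235/9, v(-2) = -15, v(-4/3) = -67/9, v(-2/3) = -31/9, v(0) = -3, v(2/3) = -55/9.
Sum = Δx · [v(-8/3) + v(-2) + v(-4/3) + ...].
Sum ≈ -40.7407.

-40.7407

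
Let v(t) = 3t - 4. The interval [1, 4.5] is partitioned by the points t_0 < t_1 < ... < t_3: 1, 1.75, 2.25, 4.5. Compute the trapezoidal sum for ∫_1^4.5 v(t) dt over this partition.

Subinterval widths: 0.75, 0.5, 2.25.
v(1) = -1, v(1.75) = 1.25, v(2.25) = 2.75, v(4.5) = 9.5.
On each subinterval the trapezoid contributes (Δt_i/2)·[v(t_{i-1}) + v(t_i)].
Sum = 14.875.

14.875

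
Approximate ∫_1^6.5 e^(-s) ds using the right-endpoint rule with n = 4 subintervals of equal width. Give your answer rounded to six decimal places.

0.170475

Δs = (6.5 − 1)/4 = 1.375.
Right endpoints: 2.375, 3.75, 5.125, 6.5.
f(2.375) ≈ 0.093014, f(3.75) ≈ 0.023518, f(5.125) ≈ 0.005946, f(6.5) ≈ 0.001503.
Sum = Δs · [f(2.375) + f(3.75) + f(5.125) + f(6.5)].
Sum ≈ 0.170475.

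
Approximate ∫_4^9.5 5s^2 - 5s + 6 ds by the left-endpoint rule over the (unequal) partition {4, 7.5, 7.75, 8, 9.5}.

Subinterval widths: 3.5, 0.25, 0.25, 1.5.
Left endpoints: 4, 7.5, 7.75, 8.
f(4) = 66, f(7.5) = 249.75, f(7.75) = 267.5625, f(8) = 286.
Sum = Σ Δs_i · f(s_i).
Sum = 789.328125.

789.328125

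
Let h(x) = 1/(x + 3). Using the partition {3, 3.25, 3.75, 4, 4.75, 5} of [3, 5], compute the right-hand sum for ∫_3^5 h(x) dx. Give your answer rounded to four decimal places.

0.2778

Subinterval widths: 0.25, 0.5, 0.25, 0.75, 0.25.
Right endpoints: 3.25, 3.75, 4, 4.75, 5.
h(3.25) = 0.16, h(3.75) = 4/27, h(4) = 1/7, h(4.75) = 4/31, h(5) = 0.125.
Sum = Σ Δx_i · h(x_i).
Sum ≈ 0.2778.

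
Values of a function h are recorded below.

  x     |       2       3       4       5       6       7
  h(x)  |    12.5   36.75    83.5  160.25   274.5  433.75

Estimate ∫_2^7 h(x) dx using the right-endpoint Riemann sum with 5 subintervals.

Δx = 1.
Sum = 1·[36.75 + 83.5 + 160.25 + 274.5 + 433.75] = 988.75.

988.75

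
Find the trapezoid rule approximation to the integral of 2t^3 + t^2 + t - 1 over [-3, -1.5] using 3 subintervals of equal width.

-35.75

Δt = (-1.5 − (-3))/3 = 0.5.
f(-3) = -49, f(-2.5) = -28.5, f(-2) = -15, f(-1.5) = -7.
T_3 = (Δt/2)·[f(t_0) + 2f(t_1) + 2f(t_2) + f(t_3)].
Sum = -35.75.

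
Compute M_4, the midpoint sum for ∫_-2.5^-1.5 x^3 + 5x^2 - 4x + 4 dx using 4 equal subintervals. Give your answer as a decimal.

Δx = (-1.5 − (-2.5))/4 = 0.25.
Midpoints: -2.375, -2.125, -1.875, -1.625.
f(-2.375) = 14493/512, f(-2.125) = 13047/512, f(-1.875) = 11513/512, f(-1.625) = 9939/512.
Sum = Δx · [f(-2.375) + f(-2.125) + f(-1.875) + f(-1.625)].
Sum = 23.921875.

23.921875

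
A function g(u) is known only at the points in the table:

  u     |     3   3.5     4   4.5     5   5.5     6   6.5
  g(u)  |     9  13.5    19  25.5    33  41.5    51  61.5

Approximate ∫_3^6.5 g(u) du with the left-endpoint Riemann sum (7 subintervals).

Δu = 0.5.
Sum = 0.5·[9 + 13.5 + 19 + 25.5 + 33 + 41.5 + 51] = 96.25.

96.25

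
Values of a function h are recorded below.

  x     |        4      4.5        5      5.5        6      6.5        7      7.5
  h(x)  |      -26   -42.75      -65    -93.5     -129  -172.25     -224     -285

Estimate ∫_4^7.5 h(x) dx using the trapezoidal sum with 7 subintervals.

-441

Δx = 0.5.
T_7 = (0.5/2)·[(-26) + 2·(-42.75) + 2·(-65) + 2·(-93.5) + 2·(-129) + 2·(-172.25) + 2·(-224) + (-285)] = -441.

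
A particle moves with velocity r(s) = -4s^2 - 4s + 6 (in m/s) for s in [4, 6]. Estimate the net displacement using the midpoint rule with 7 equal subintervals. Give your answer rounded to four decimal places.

-230.6122

Δs = (6 − 4)/7 = 2/7.
Midpoints: 29/7, 31/7, 33/7, 5, 37/7, 39/7, 41/7.
r(29/7) = -3882/49, r(31/7) = -4418/49, r(33/7) = -4986/49, r(5) = -114, r(37/7) = -6218/49, r(39/7) = -6882/49, r(41/7) = -7578/49.
Sum = Δs · [r(29/7) + r(31/7) + r(33/7) + ...].
Sum ≈ -230.6122.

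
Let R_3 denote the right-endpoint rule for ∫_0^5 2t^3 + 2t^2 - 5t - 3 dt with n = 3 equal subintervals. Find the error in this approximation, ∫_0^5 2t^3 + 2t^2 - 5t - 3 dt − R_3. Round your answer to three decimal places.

-268.519

Exact integral: ∫_0^5 f(t) dt ≈ 318.33333.
R_3 ≈ 586.85185.
Error ≈ 318.33333 − 586.85185 ≈ -268.519.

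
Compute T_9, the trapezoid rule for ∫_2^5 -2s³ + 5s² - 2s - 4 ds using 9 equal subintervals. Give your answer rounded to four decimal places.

Δs = (5 − 2)/9 = 1/3.
f(2) = -4, f(7/3) = -185/27, f(8/3) = -316/27, f(3) = -19, f(10/3) = -788/27, f(11/3) = -1153/27, f(4) = -60, f(13/3) = -2201/27, f(14/3) = -2908/27, f(5) = -139.
T_9 = (Δs/2)·[f(s_0) + 2f(s_1) + ... + 2f(s_{8}) + f(s_9)].
Sum ≈ -143.3889.

-143.3889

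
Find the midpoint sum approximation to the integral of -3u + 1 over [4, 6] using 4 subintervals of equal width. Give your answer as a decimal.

-28

Δu = (6 − 4)/4 = 0.5.
Midpoints: 4.25, 4.75, 5.25, 5.75.
f(4.25) = -11.75, f(4.75) = -13.25, f(5.25) = -14.75, f(5.75) = -16.25.
Sum = Δu · [f(4.25) + f(4.75) + f(5.25) + f(5.75)].
Sum = -28.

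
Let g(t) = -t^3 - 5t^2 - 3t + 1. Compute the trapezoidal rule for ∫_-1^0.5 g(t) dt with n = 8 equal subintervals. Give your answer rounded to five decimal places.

0.94702

Δt = (0.5 − (-1))/8 = 0.1875.
g(-1) = 0, g(-0.8125) = 2757/4096, g(-0.625) = 597/512, g(-0.4375) = 5895/4096, g(-0.25) = 1.453125, g(-0.0625) = 4785/4096, g(0.125) = 279/512, g(0.3125) = -1869/4096, g(0.5) = -1.875.
T_8 = (Δt/2)·[g(t_0) + 2g(t_1) + ... + 2g(t_{7}) + g(t_8)].
Sum ≈ 0.94702.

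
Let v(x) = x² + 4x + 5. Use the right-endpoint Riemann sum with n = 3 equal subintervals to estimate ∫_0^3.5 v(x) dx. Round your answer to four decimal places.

Δx = (3.5 − 0)/3 = 7/6.
Right endpoints: 7/6, 7/3, 3.5.
v(7/6) = 397/36, v(7/3) = 178/9, v(3.5) = 31.25.
Sum = Δx · [v(7/6) + v(7/3) + v(3.5)].
Sum ≈ 72.3981.

72.3981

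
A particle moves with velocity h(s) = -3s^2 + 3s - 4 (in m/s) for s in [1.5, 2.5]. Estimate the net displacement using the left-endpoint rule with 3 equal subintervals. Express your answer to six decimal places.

Δs = (2.5 − 1.5)/3 = 1/3.
Left endpoints: 1.5, 11/6, 13/6.
h(1.5) = -6.25, h(11/6) = -103/12, h(13/6) = -139/12.
Sum = Δs · [h(1.5) + h(11/6) + h(13/6)].
Sum ≈ -8.805556.

-8.805556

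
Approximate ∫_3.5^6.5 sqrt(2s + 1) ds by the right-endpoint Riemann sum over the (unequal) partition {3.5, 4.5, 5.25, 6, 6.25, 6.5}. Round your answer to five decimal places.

10.26379

Subinterval widths: 1, 0.75, 0.75, 0.25, 0.25.
Right endpoints: 4.5, 5.25, 6, 6.25, 6.5.
f(4.5) ≈ 3.16228, f(5.25) ≈ 3.39116, f(6) ≈ 3.60555, f(6.25) ≈ 3.67423, f(6.5) ≈ 3.74166.
Sum = Σ Δs_i · f(s_i).
Sum ≈ 10.26379.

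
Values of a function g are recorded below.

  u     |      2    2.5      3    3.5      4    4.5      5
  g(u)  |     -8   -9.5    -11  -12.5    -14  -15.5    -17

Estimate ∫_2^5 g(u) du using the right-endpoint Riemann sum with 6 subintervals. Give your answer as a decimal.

Δu = 0.5.
Sum = 0.5·[(-9.5) + (-11) + (-12.5) + (-14) + (-15.5) + (-17)] = -39.75.

-39.75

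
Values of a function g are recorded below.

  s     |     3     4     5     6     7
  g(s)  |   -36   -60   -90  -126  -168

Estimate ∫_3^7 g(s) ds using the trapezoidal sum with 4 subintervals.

Δs = 1.
T_4 = (1/2)·[(-36) + 2·(-60) + 2·(-90) + 2·(-126) + (-168)] = -378.

-378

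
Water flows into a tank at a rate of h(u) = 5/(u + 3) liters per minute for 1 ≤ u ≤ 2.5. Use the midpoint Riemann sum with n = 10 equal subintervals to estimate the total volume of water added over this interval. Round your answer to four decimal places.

1.5921

Δu = (2.5 − 1)/10 = 0.15.
Midpoints: 1.075, 1.225, 1.375, 1.525, 1.675, 1.825, 1.975, 2.125, 2.275, 2.425.
h(1.075) = 200/163, h(1.225) = 200/169, h(1.375) = 8/7, h(1.525) = 200/181, h(1.675) = 200/187, h(1.825) = 200/193, h(1.975) = 200/199, h(2.125) = 40/41, h(2.275) = 200/211, h(2.425) = 200/217.
Sum = Δu · [h(1.075) + h(1.225) + h(1.375) + ...].
Sum ≈ 1.5921.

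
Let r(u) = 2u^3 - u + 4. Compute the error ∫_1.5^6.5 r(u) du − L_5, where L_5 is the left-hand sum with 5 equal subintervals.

Exact integral: ∫_1.5^6.5 r(u) du = 890.
L_5 = 641.25.
Error = 890 − 641.25 = 248.75.

248.75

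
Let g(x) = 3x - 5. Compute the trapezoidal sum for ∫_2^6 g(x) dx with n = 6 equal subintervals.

Δx = (6 − 2)/6 = 2/3.
g(2) = 1, g(8/3) = 3, g(10/3) = 5, g(4) = 7, g(14/3) = 9, g(16/3) = 11, g(6) = 13.
T_6 = (Δx/2)·[g(x_0) + 2g(x_1) + ... + 2g(x_{5}) + g(x_6)].
Sum = 28.

28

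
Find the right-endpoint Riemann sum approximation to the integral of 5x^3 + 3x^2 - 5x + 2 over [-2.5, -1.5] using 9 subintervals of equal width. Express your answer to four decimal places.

Δx = (-1.5 − (-2.5))/9 = 1/9.
Right endpoints: -43/18, -41/18, -13/6, -37/18, -35/18, -11/6, -31/18, -29/18, -1.5.
f(-43/18) = -216365/5832, f(-41/18) = -175747/5832, f(-13/6) = -5171/216, f(-37/18) = -107735/5832, f(-35/18) = -79861/5832, f(-11/6) = -2065/216, f(-31/18) = -35177/5832, f(-29/18) = -17887/5832, f(-1.5) = -0.625.
Sum = Δx · [f(-43/18) + f(-41/18) + f(-13/6) + ...].
Sum ≈ -15.8472.

-15.8472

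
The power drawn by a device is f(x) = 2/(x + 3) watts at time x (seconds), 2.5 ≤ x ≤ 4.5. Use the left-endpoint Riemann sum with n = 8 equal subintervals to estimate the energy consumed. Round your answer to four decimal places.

Δx = (4.5 − 2.5)/8 = 0.25.
Left endpoints: 2.5, 2.75, 3, 3.25, 3.5, 3.75, 4, 4.25.
f(2.5) = 4/11, f(2.75) = 8/23, f(3) = 1/3, f(3.25) = 0.32, f(3.5) = 4/13, f(3.75) = 8/27, f(4) = 2/7, f(4.25) = 8/29.
Sum = Δx · [f(2.5) + f(2.75) + f(3) + ...].
Sum ≈ 0.6326.

0.6326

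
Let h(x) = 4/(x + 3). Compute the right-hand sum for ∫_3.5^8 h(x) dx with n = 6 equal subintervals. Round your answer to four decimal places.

Δx = (8 − 3.5)/6 = 0.75.
Right endpoints: 4.25, 5, 5.75, 6.5, 7.25, 8.
h(4.25) = 16/29, h(5) = 0.5, h(5.75) = 16/35, h(6.5) = 8/19, h(7.25) = 16/41, h(8) = 4/11.
Sum = Δx · [h(4.25) + h(5) + h(5.75) + ...].
Sum ≈ 2.0128.

2.0128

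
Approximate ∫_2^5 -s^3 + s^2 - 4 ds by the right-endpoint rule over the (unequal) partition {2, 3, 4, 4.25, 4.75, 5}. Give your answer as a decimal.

Subinterval widths: 1, 1, 0.25, 0.5, 0.25.
Right endpoints: 3, 4, 4.25, 4.75, 5.
f(3) = -22, f(4) = -52, f(4.25) = -62.703125, f(4.75) = -88.609375, f(5) = -104.
Sum = Σ Δs_i · f(s_i).
Sum = -159.98046875.

-159.98046875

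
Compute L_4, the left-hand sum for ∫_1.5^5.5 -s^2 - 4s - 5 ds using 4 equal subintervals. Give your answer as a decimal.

Δs = (5.5 − 1.5)/4 = 1.
Left endpoints: 1.5, 2.5, 3.5, 4.5.
f(1.5) = -13.25, f(2.5) = -21.25, f(3.5) = -31.25, f(4.5) = -43.25.
Sum = Δs · [f(1.5) + f(2.5) + f(3.5) + f(4.5)].
Sum = -109.

-109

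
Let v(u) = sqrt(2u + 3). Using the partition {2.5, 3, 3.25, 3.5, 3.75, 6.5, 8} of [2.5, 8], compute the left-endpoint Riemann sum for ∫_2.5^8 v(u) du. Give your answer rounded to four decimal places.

18.6364

Subinterval widths: 0.5, 0.25, 0.25, 0.25, 2.75, 1.5.
Left endpoints: 2.5, 3, 3.25, 3.5, 3.75, 6.5.
v(2.5) ≈ 2.8284, v(3) ≈ 3.0000, v(3.25) ≈ 3.0822, v(3.5) ≈ 3.1623, v(3.75) ≈ 3.2404, v(6.5) ≈ 4.0000.
Sum = Σ Δu_i · v(u_i).
Sum ≈ 18.6364.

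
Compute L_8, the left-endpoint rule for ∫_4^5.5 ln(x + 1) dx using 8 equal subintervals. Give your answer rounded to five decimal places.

2.59479

Δx = (5.5 − 4)/8 = 0.1875.
Left endpoints: 4, 4.1875, 4.375, 4.5625, 4.75, 4.9375, 5.125, 5.3125.
f(4) ≈ 1.60944, f(4.1875) ≈ 1.64625, f(4.375) ≈ 1.68176, f(4.5625) ≈ 1.71605, f(4.75) ≈ 1.74920, f(4.9375) ≈ 1.78129, f(5.125) ≈ 1.81238, f(5.3125) ≈ 1.84253.
Sum = Δx · [f(4) + f(4.1875) + f(4.375) + ...].
Sum ≈ 2.59479.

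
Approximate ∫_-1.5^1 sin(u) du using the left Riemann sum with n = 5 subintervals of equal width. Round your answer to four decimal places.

-0.9195

Δu = (1 − (-1.5))/5 = 0.5.
Left endpoints: -1.5, -1, -0.5, 0, 0.5.
f(-1.5) ≈ -0.9975, f(-1) ≈ -0.8415, f(-0.5) ≈ -0.4794, f(0) ≈ 0.0000, f(0.5) ≈ 0.4794.
Sum = Δu · [f(-1.5) + f(-1) + f(-0.5) + f(0) + f(0.5)].
Sum ≈ -0.9195.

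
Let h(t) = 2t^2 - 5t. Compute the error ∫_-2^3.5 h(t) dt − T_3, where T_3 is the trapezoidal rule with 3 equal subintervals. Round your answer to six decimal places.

Exact integral: ∫_-2^3.5 h(t) dt ≈ 13.29166667.
T_3 ≈ 19.45370370.
Error ≈ 13.29166667 − 19.45370370 ≈ -6.162037.

-6.162037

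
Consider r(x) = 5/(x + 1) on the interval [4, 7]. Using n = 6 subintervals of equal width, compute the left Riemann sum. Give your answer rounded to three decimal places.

2.446

Δx = (7 − 4)/6 = 0.5.
Left endpoints: 4, 4.5, 5, 5.5, 6, 6.5.
r(4) = 1, r(4.5) = 10/11, r(5) = 5/6, r(5.5) = 10/13, r(6) = 5/7, r(6.5) = 2/3.
Sum = Δx · [r(4) + r(4.5) + r(5) + ...].
Sum ≈ 2.446.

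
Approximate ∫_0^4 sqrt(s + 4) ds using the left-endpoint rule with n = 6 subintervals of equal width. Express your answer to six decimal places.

Δs = (4 − 0)/6 = 2/3.
Left endpoints: 0, 2/3, 4/3, 2, 8/3, 10/3.
f(0) ≈ 2.000000, f(2/3) ≈ 2.160247, f(4/3) ≈ 2.309401, f(2) ≈ 2.449490, f(8/3) ≈ 2.581989, f(10/3) ≈ 2.708013.
Sum = Δs · [f(0) + f(2/3) + f(4/3) + ...].
Sum ≈ 9.472760.

9.472760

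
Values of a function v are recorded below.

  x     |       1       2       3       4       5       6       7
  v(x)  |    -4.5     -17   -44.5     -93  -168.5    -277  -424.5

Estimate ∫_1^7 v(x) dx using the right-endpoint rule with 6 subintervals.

-1024.5

Δx = 1.
Sum = 1·[(-17) + (-44.5) + (-93) + (-168.5) + (-277) + (-424.5)] = -1024.5.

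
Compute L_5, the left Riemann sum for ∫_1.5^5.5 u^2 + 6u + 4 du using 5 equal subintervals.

Δu = (5.5 − 1.5)/5 = 0.8.
Left endpoints: 1.5, 2.3, 3.1, 3.9, 4.7.
f(1.5) = 15.25, f(2.3) = 23.09, f(3.1) = 32.21, f(3.9) = 42.61, f(4.7) = 54.29.
Sum = Δu · [f(1.5) + f(2.3) + f(3.1) + f(3.9) + f(4.7)].
Sum = 133.96.

133.96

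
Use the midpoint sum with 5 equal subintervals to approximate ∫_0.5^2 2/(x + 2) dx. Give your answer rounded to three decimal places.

0.939

Δx = (2 − 0.5)/5 = 0.3.
Midpoints: 0.65, 0.95, 1.25, 1.55, 1.85.
f(0.65) = 40/53, f(0.95) = 40/59, f(1.25) = 8/13, f(1.55) = 40/71, f(1.85) = 40/77.
Sum = Δx · [f(0.65) + f(0.95) + f(1.25) + f(1.55) + f(1.85)].
Sum ≈ 0.939.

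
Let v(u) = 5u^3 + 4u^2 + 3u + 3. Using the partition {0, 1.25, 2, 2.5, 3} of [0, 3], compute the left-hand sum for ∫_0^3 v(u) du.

Subinterval widths: 1.25, 0.75, 0.5, 0.5.
Left endpoints: 0, 1.25, 2, 2.5.
v(0) = 3, v(1.25) = 22.765625, v(2) = 65, v(2.5) = 113.625.
Sum = Σ Δu_i · v(u_i).
Sum = 110.13671875.

110.13671875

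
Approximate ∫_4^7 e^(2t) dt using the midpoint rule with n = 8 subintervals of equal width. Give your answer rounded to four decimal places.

585980.8464

Δt = (7 − 4)/8 = 0.375.
Midpoints: 4.1875, 4.5625, 4.9375, 5.3125, 5.6875, 6.0625, 6.4375, 6.8125.
f(4.1875) ≈ 4337.2683, f(4.5625) ≈ 9181.9970, f(4.9375) ≈ 19438.2878, f(5.3125) ≈ 41150.8557, f(5.6875) ≈ 87116.3622, f(6.0625) ≈ 184425.3401, f(6.4375) ≈ 390428.4481, f(6.8125) ≈ 826537.0311.
Sum = Δt · [f(4.1875) + f(4.5625) + f(4.9375) + ...].
Sum ≈ 585980.8464.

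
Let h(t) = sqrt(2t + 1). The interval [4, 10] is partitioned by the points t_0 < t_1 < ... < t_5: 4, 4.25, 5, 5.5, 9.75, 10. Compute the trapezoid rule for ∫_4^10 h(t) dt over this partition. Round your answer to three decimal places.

Subinterval widths: 0.25, 0.75, 0.5, 4.25, 0.25.
h(4) ≈ 3.000, h(4.25) ≈ 3.082, h(5) ≈ 3.317, h(5.5) ≈ 3.464, h(9.75) ≈ 4.528, h(10) ≈ 4.583.
On each subinterval the trapezoid contributes (Δt_i/2)·[h(t_{i-1}) + h(t_i)].
Sum ≈ 22.976.

22.976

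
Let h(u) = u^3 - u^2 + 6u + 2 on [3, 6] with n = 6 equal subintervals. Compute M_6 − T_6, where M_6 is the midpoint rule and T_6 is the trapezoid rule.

-2.34375

M_6 = 326.96875.
T_6 = 329.3125.
M_6 − T_6 = -2.34375.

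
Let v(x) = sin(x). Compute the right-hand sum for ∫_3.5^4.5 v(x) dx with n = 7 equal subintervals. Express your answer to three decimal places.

Δx = (4.5 − 3.5)/7 = 1/7.
Right endpoints: 51/14, 53/14, 55/14, 57/14, 59/14, 61/14, 4.5.
v(51/14) ≈ -0.481, v(53/14) ≈ -0.600, v(55/14) ≈ -0.708, v(57/14) ≈ -0.802, v(59/14) ≈ -0.878, v(61/14) ≈ -0.938, v(4.5) ≈ -0.978.
Sum = Δx · [v(51/14) + v(53/14) + v(55/14) + ...].
Sum ≈ -0.769.

-0.769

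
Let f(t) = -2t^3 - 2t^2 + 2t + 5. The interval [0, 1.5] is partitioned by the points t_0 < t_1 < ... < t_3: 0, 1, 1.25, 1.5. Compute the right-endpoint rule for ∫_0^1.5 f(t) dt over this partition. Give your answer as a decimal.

Subinterval widths: 1, 0.25, 0.25.
Right endpoints: 1, 1.25, 1.5.
f(1) = 3, f(1.25) = 0.46875, f(1.5) = -3.25.
Sum = Σ Δt_i · f(t_i).
Sum = 2.3046875.

2.3046875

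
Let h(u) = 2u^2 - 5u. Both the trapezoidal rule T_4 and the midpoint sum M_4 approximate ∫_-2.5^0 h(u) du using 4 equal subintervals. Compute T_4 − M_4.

0.48828125

T_4 = 26.3671875.
M_4 = 25.87890625.
T_4 − M_4 = 0.48828125.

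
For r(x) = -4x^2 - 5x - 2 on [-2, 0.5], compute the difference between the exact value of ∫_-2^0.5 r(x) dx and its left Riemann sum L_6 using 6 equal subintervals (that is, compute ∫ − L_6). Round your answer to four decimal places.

0.8102

Exact integral: ∫_-2^0.5 r(x) dx ≈ -6.458333.
L_6 ≈ -7.268519.
Error ≈ -6.458333 − (-7.268519) ≈ 0.8102.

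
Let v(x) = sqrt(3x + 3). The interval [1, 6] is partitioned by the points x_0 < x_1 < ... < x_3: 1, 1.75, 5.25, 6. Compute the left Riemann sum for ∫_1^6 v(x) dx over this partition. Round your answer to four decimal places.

15.1377

Subinterval widths: 0.75, 3.5, 0.75.
Left endpoints: 1, 1.75, 5.25.
v(1) ≈ 2.4495, v(1.75) ≈ 2.8723, v(5.25) ≈ 4.3301.
Sum = Σ Δx_i · v(x_i).
Sum ≈ 15.1377.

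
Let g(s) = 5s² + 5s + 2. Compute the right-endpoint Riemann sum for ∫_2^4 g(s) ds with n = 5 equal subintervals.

141.6

Δs = (4 − 2)/5 = 0.4.
Right endpoints: 2.4, 2.8, 3.2, 3.6, 4.
g(2.4) = 42.8, g(2.8) = 55.2, g(3.2) = 69.2, g(3.6) = 84.8, g(4) = 102.
Sum = Δs · [g(2.4) + g(2.8) + g(3.2) + g(3.6) + g(4)].
Sum = 141.6.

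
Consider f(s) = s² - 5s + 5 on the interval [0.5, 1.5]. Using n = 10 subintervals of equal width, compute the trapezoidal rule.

Δs = (1.5 − 0.5)/10 = 0.1.
f(0.5) = 2.75, f(0.6) = 2.36, f(0.7) = 1.99, f(0.8) = 1.64, f(0.9) = 1.31, f(1) = 1, f(1.1) = 0.71, f(1.2) = 0.44, f(1.3) = 0.19, f(1.4) = -0.04, f(1.5) = -0.25.
T_10 = (Δs/2)·[f(s_0) + 2f(s_1) + ... + 2f(s_{9}) + f(s_10)].
Sum = 1.085.

1.085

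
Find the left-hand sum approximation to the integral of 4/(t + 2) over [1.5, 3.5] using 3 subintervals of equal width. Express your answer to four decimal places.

1.9536

Δt = (3.5 − 1.5)/3 = 2/3.
Left endpoints: 1.5, 13/6, 17/6.
f(1.5) = 8/7, f(13/6) = 0.96, f(17/6) = 24/29.
Sum = Δt · [f(1.5) + f(13/6) + f(17/6)].
Sum ≈ 1.9536.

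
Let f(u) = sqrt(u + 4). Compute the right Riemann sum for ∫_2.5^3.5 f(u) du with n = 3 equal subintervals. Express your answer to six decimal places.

Δu = (3.5 − 2.5)/3 = 1/3.
Right endpoints: 17/6, 19/6, 3.5.
f(17/6) ≈ 2.614065, f(19/6) ≈ 2.677063, f(3.5) ≈ 2.738613.
Sum = Δu · [f(17/6) + f(19/6) + f(3.5)].
Sum ≈ 2.676580.

2.676580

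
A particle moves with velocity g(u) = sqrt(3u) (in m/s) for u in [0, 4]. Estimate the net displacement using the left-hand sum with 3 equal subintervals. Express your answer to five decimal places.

6.43790

Δu = (4 − 0)/3 = 4/3.
Left endpoints: 0, 4/3, 8/3.
g(0) ≈ 0.00000, g(4/3) ≈ 2.00000, g(8/3) ≈ 2.82843.
Sum = Δu · [g(0) + g(4/3) + g(8/3)].
Sum ≈ 6.43790.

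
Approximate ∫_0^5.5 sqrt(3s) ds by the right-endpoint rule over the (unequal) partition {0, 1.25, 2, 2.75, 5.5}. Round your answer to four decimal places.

17.5825

Subinterval widths: 1.25, 0.75, 0.75, 2.75.
Right endpoints: 1.25, 2, 2.75, 5.5.
f(1.25) ≈ 1.9365, f(2) ≈ 2.4495, f(2.75) ≈ 2.8723, f(5.5) ≈ 4.0620.
Sum = Σ Δs_i · f(s_i).
Sum ≈ 17.5825.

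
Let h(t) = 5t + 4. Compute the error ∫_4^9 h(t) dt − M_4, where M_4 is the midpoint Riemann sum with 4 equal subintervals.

Exact integral: ∫_4^9 h(t) dt = 182.5.
M_4 = 182.5.
Error = 182.5 − 182.5 = 0.

0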